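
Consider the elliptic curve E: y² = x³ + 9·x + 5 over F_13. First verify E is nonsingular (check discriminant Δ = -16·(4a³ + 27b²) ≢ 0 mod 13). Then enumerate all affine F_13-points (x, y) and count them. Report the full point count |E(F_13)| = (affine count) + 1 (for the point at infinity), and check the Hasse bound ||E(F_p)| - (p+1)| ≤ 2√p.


Affine points = {(4, 1), (4, 12), (8, 2), (8, 11), (9, 3), (9, 10), (10, 4), (10, 9)}; affine count = 8; |E(F_13)| = 9.

Discriminant check: Δ ∝ 4a³ + 27b² = 4·9³ + 27·5² = 4·729 + 27·25 ≡ 3 (mod 13). Nonzero ⇒ E is nonsingular.
For each x ∈ F_13, compute rhs = x³ + 9·x + 5 mod 13, then count y ∈ F_13 with y² ≡ rhs.
  x = 0: rhs = 5, matching y values: none (0 points).
  x = 1: rhs = 2, matching y values: none (0 points).
  x = 2: rhs = 5, matching y values: none (0 points).
  x = 3: rhs = 7, matching y values: none (0 points).
  x = 4: rhs = 1, matching y values: 1, 12 (2 points).
  x = 5: rhs = 6, matching y values: none (0 points).
  x = 6: rhs = 2, matching y values: none (0 points).
  x = 7: rhs = 8, matching y values: none (0 points).
  x = 8: rhs = 4, matching y values: 2, 11 (2 points).
  x = 9: rhs = 9, matching y values: 3, 10 (2 points).
  x = 10: rhs = 3, matching y values: 4, 9 (2 points).
  x = 11: rhs = 5, matching y values: none (0 points).
  x = 12: rhs = 8, matching y values: none (0 points).
Total affine count: 8.
Full point count |E(F_13)| = 8 + 1 = 9.
Hasse bound: |9 − (13+1)| = |-5| = 5 ≤ 2√13 ≈ 7.2111 ✓.


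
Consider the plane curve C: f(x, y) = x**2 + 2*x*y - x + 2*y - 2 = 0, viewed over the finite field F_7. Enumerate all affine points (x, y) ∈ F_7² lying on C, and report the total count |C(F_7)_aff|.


Affine F_7-points: {(0, 1), (1, 4), (2, 0), (3, 3), (4, 6), (5, 2), (6, 0), (6, 1), (6, 2), (6, 3), (6, 4), (6, 5), (6, 6)}; count = 13.

For each of the 49 pairs (x, y) ∈ F_7², evaluate f(x, y) mod 7. Record the zeros.
  x = 0: [0↦5, 1↦0, 2↦2, 3↦4, 4↦6, 5↦1, 6↦3]  zeros at y ∈ {1}
  x = 1: [0↦5, 1↦2, 2↦6, 3↦3, 4↦0, 5↦4, 6↦1]  zeros at y ∈ {4}
  x = 2: [0↦0, 1↦6, 2↦5, 3↦4, 4↦3, 5↦2, 6↦1]  zeros at y ∈ {0}
  x = 3: [0↦4, 1↦5, 2↦6, 3↦0, 4↦1, 5↦2, 6↦3]  zeros at y ∈ {3}
  x = 4: [0↦3, 1↦6, 2↦2, 3↦5, 4↦1, 5↦4, 6↦0]  zeros at y ∈ {6}
  x = 5: [0↦4, 1↦2, 2↦0, 3↦5, 4↦3, 5↦1, 6↦6]  zeros at y ∈ {2}
  x = 6: [0↦0, 1↦0, 2↦0, 3↦0, 4↦0, 5↦0, 6↦0]  zeros at y ∈ {0, 1, 2, 3, 4, 5, 6}
Collecting zeros: affine points = {(0, 1), (1, 4), (2, 0), (3, 3), (4, 6), (5, 2), (6, 0), (6, 1), (6, 2), (6, 3), (6, 4), (6, 5), (6, 6)}.
Total count |C(F_7)_aff| = 13.


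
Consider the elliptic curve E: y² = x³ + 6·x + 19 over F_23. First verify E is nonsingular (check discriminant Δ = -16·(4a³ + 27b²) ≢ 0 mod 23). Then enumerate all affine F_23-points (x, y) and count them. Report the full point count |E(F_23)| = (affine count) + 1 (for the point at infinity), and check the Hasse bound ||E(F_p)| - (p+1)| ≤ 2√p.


Affine points = {(1, 7), (1, 16), (2, 4), (2, 19), (3, 8), (3, 15), (5, 6), (5, 17), (6, 8), (6, 15), (7, 6), (7, 17), (8, 2), (8, 21), (11, 6), (11, 17), (12, 5), (12, 18), (14, 8), (14, 15), (16, 5), (16, 18), (18, 5), (18, 18), (19, 0), (22, 9), (22, 14)}; affine count = 27; |E(F_23)| = 28.

Discriminant check: Δ ∝ 4a³ + 27b² = 4·6³ + 27·19² = 4·216 + 27·361 ≡ 8 (mod 23). Nonzero ⇒ E is nonsingular.
For each x ∈ F_23, compute rhs = x³ + 6·x + 19 mod 23, then count y ∈ F_23 with y² ≡ rhs.
  x = 0: rhs = 19, matching y values: none (0 points).
  x = 1: rhs = 3, matching y values: 7, 16 (2 points).
  x = 2: rhs = 16, matching y values: 4, 19 (2 points).
  x = 3: rhs = 18, matching y values: 8, 15 (2 points).
  x = 4: rhs = 15, matching y values: none (0 points).
  x = 5: rhs = 13, matching y values: 6, 17 (2 points).
  x = 6: rhs = 18, matching y values: 8, 15 (2 points).
  x = 7: rhs = 13, matching y values: 6, 17 (2 points).
  x = 8: rhs = 4, matching y values: 2, 21 (2 points).
  x = 9: rhs = 20, matching y values: none (0 points).
  x = 10: rhs = 21, matching y values: none (0 points).
  x = 11: rhs = 13, matching y values: 6, 17 (2 points).
  x = 12: rhs = 2, matching y values: 5, 18 (2 points).
  x = 13: rhs = 17, matching y values: none (0 points).
  x = 14: rhs = 18, matching y values: 8, 15 (2 points).
  x = 15: rhs = 11, matching y values: none (0 points).
  x = 16: rhs = 2, matching y values: 5, 18 (2 points).
  x = 17: rhs = 20, matching y values: none (0 points).
  x = 18: rhs = 2, matching y values: 5, 18 (2 points).
  x = 19: rhs = 0, matching y values: 0 (1 points).
  x = 20: rhs = 20, matching y values: none (0 points).
  x = 21: rhs = 22, matching y values: none (0 points).
  x = 22: rhs = 12, matching y values: 9, 14 (2 points).
Total affine count: 27.
Full point count |E(F_23)| = 27 + 1 = 28.
Hasse bound: |28 − (23+1)| = |4| = 4 ≤ 2√23 ≈ 9.5917 ✓.


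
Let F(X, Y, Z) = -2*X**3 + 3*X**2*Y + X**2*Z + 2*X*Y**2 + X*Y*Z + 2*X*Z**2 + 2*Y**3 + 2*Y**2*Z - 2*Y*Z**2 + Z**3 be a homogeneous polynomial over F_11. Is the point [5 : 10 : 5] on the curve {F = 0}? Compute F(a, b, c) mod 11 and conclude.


F(5,10,5) ≡ 9 (mod 11); P is NOT on the curve.

Evaluate F(5, 10, 5) term-by-term (mod 11).
  -2*X**3 ↦ -2·125·1·1 = -250
  3*X**2*Y ↦ 3·25·10·1 = 750
  X**2*Z ↦ 1·25·1·5 = 125
  2*X*Y**2 ↦ 2·5·100·1 = 1000
  X*Y*Z ↦ 1·5·10·5 = 250
  2*X*Z**2 ↦ 2·5·1·25 = 250
  2*Y**3 ↦ 2·1·1000·1 = 2000
  2*Y**2*Z ↦ 2·1·100·5 = 1000
  -2*Y*Z**2 ↦ -2·1·10·25 = -500
  Z**3 ↦ 1·1·1·125 = 125
Sum: F(5, 10, 5) = (-250) + (750) + (125) + (1000) + (250) + (250) + (2000) + (1000) + (-500) + (125) = 4750.
Reducing mod 11: 4750 ≡ 9 (mod 11).
Since F(a, b, c) ≡ 9 ≠ 0 (mod 11), P does NOT lie on the curve.


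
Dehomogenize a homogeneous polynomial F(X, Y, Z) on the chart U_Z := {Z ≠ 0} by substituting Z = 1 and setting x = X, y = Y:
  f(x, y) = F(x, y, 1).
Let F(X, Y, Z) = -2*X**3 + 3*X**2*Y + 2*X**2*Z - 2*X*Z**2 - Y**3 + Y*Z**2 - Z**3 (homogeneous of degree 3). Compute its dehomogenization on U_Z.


f(x, y) = -2*x**3 + 3*x**2*y + 2*x**2 - 2*x - y**3 + y - 1

On U_Z we set Z = 1. Each monomial c·X^i·Y^j·Z^k in F becomes c·x^i·y^j·1^k = c·x^i·y^j.
Substituting Z = 1: F(X, Y, 1) = -2*x**3 + 3*x**2*y + 2*x**2 - 2*x - y**3 + y - 1.
Note: deg(f) ≤ deg(F) = 3; strict inequality happens when F is divisible by Z (lost terms).


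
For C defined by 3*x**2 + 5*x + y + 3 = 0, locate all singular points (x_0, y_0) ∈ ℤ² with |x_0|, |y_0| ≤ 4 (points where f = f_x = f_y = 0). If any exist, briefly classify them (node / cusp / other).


No singular points in the scanned grid; C is smooth there.

Compute partial derivatives:
  f_x = 6*x + 5.
  f_y = 1.
f_y = 1 is a nonzero constant, so f_y never vanishes: no point (x, y) can satisfy f = f_x = f_y = 0. In particular no (x, y) ∈ {−4, ..., 4}² is singular; the curve is smooth.


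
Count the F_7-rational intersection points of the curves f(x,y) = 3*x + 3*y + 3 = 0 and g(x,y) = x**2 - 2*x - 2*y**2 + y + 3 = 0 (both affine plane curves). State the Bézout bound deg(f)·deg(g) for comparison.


Common zeros: {(0, 6)}; count = 1; Bézout bound = 2.

deg(f) = 1, deg(g) = 2, so Bézout bound = 2.
Scan x ∈ F_7. For each x, list the y ∈ F_7 with f(x, y) ≡ 0 and those with g(x, y) ≡ 0 (mod 7); the common zeros in that column are the intersection.
  x = 0: f ≡ 0 at y ∈ {6}; g ≡ 0 at y ∈ {5, 6}; common: {6}.
  x = 1: f ≡ 0 at y ∈ {5}; g ≡ 0 at y ∈ ∅; common: ∅.
  x = 2: f ≡ 0 at y ∈ {4}; g ≡ 0 at y ∈ {5, 6}; common: ∅.
  x = 3: f ≡ 0 at y ∈ {3}; g ≡ 0 at y ∈ {2}; common: ∅.
  x = 4: f ≡ 0 at y ∈ {2}; g ≡ 0 at y ∈ ∅; common: ∅.
  x = 5: f ≡ 0 at y ∈ {1}; g ≡ 0 at y ∈ ∅; common: ∅.
  x = 6: f ≡ 0 at y ∈ {0}; g ≡ 0 at y ∈ {2}; common: ∅.
Collecting: common zeros = {(0, 6)}, so the count is 1.
Comparison with the Bézout bound: 1 ≤ 2 = deg(f)·deg(g), as expected for curves with no common component (the affine F_7-count falls short of the bound because intersections may lie at infinity, over extension fields, or carry multiplicity).


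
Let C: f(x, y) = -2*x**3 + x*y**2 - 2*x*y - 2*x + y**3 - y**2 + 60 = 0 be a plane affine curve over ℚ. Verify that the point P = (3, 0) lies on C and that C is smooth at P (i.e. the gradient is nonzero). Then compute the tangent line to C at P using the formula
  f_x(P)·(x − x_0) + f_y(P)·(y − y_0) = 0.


Tangent line at P: -56*x - 6*y + 168 = 0.

Step 1: f(3, 0) = 0, so P lies on C.
Step 2: partial derivatives
  f_x(x, y) = -6*x**2 + y**2 - 2*y - 2, f_y(x, y) = 2*x*y - 2*x + 3*y**2 - 2*y.
  f_x(P) = -56, f_y(P) = -6 (gradient nonzero, so P is smooth).
Step 3: tangent line at P: -56·(x − 3) + -6·(y − 0) = 0.
Expanding: -56*x - 6*y + 168 = 0.


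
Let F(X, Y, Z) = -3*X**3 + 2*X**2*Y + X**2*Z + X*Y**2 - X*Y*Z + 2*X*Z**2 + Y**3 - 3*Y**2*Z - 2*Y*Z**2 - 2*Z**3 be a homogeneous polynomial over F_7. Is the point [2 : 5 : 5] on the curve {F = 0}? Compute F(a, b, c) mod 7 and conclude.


F(2,5,5) ≡ 2 (mod 7); P is NOT on the curve.

Evaluate F(2, 5, 5) term-by-term (mod 7).
  -3*X**3 ↦ -3·8·1·1 = -24
  2*X**2*Y ↦ 2·4·5·1 = 40
  X**2*Z ↦ 1·4·1·5 = 20
  X*Y**2 ↦ 1·2·25·1 = 50
  -X*Y*Z ↦ -1·2·5·5 = -50
  2*X*Z**2 ↦ 2·2·1·25 = 100
  Y**3 ↦ 1·1·125·1 = 125
  -3*Y**2*Z ↦ -3·1·25·5 = -375
  -2*Y*Z**2 ↦ -2·1·5·25 = -250
  -2*Z**3 ↦ -2·1·1·125 = -250
Sum: F(2, 5, 5) = (-24) + (40) + (20) + (50) + (-50) + (100) + (125) + (-375) + (-250) + (-250) = -614.
Reducing mod 7: -614 ≡ 2 (mod 7).
Since F(a, b, c) ≡ 2 ≠ 0 (mod 7), P does NOT lie on the curve.


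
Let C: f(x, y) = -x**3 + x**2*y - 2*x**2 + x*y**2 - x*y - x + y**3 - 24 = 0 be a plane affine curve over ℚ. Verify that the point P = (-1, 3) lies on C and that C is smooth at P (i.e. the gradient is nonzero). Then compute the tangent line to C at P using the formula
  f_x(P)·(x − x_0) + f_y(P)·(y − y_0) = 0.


Tangent line at P: 23*y - 69 = 0.

Step 1: f(-1, 3) = 0, so P lies on C.
Step 2: partial derivatives
  f_x(x, y) = -3*x**2 + 2*x*y - 4*x + y**2 - y - 1, f_y(x, y) = x**2 + 2*x*y - x + 3*y**2.
  f_x(P) = 0, f_y(P) = 23 (gradient nonzero, so P is smooth).
Step 3: tangent line at P: 0·(x − -1) + 23·(y − 3) = 0.
Expanding: 23*y - 69 = 0.


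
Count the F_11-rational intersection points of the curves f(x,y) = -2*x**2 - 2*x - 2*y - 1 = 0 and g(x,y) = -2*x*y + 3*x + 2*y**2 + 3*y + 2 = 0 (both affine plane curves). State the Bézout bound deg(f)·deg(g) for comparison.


Common zeros: {(2, 10), (4, 7), (6, 7), (7, 4)}; count = 4; Bézout bound = 4.

deg(f) = 2, deg(g) = 2, so Bézout bound = 4.
Scan x ∈ F_11. For each x, list the y ∈ F_11 with f(x, y) ≡ 0 and those with g(x, y) ≡ 0 (mod 11); the common zeros in that column are the intersection.
  x = 0: f ≡ 0 at y ∈ {5}; g ≡ 0 at y ∈ {7, 8}; common: ∅.
  x = 1: f ≡ 0 at y ∈ {3}; g ≡ 0 at y ∈ {7, 9}; common: ∅.
  x = 2: f ≡ 0 at y ∈ {10}; g ≡ 0 at y ∈ {7, 10}; common: {10}.
  x = 3: f ≡ 0 at y ∈ {4}; g ≡ 0 at y ∈ {0, 7}; common: ∅.
  x = 4: f ≡ 0 at y ∈ {7}; g ≡ 0 at y ∈ {1, 7}; common: {7}.
  x = 5: f ≡ 0 at y ∈ {8}; g ≡ 0 at y ∈ {2, 7}; common: ∅.
  x = 6: f ≡ 0 at y ∈ {7}; g ≡ 0 at y ∈ {3, 7}; common: {7}.
  x = 7: f ≡ 0 at y ∈ {4}; g ≡ 0 at y ∈ {4, 7}; common: {4}.
  x = 8: f ≡ 0 at y ∈ {10}; g ≡ 0 at y ∈ {5, 7}; common: ∅.
  x = 9: f ≡ 0 at y ∈ {3}; g ≡ 0 at y ∈ {6, 7}; common: ∅.
  x = 10: f ≡ 0 at y ∈ {5}; g ≡ 0 at y ∈ {7}; common: ∅.
Collecting: common zeros = {(2, 10), (4, 7), (6, 7), (7, 4)}, so the count is 4.
Comparison with the Bézout bound: 4 ≤ 4 = deg(f)·deg(g), as expected for curves with no common component (the bound is attained).


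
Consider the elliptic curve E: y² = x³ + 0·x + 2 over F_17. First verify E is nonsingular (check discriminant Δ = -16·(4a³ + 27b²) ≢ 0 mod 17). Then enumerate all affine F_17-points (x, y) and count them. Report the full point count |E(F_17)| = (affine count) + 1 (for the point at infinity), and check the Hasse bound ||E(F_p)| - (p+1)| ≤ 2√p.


Affine points = {(0, 6), (0, 11), (4, 7), (4, 10), (5, 5), (5, 12), (8, 2), (8, 15), (9, 0), (10, 4), (10, 13), (12, 8), (12, 9), (14, 3), (14, 14), (16, 1), (16, 16)}; affine count = 17; |E(F_17)| = 18.

Discriminant check: Δ ∝ 4a³ + 27b² = 4·0³ + 27·2² = 4·0 + 27·4 ≡ 6 (mod 17). Nonzero ⇒ E is nonsingular.
For each x ∈ F_17, compute rhs = x³ + 0·x + 2 mod 17, then count y ∈ F_17 with y² ≡ rhs.
  x = 0: rhs = 2, matching y values: 6, 11 (2 points).
  x = 1: rhs = 3, matching y values: none (0 points).
  x = 2: rhs = 10, matching y values: none (0 points).
  x = 3: rhs = 12, matching y values: none (0 points).
  x = 4: rhs = 15, matching y values: 7, 10 (2 points).
  x = 5: rhs = 8, matching y values: 5, 12 (2 points).
  x = 6: rhs = 14, matching y values: none (0 points).
  x = 7: rhs = 5, matching y values: none (0 points).
  x = 8: rhs = 4, matching y values: 2, 15 (2 points).
  x = 9: rhs = 0, matching y values: 0 (1 points).
  x = 10: rhs = 16, matching y values: 4, 13 (2 points).
  x = 11: rhs = 7, matching y values: none (0 points).
  x = 12: rhs = 13, matching y values: 8, 9 (2 points).
  x = 13: rhs = 6, matching y values: none (0 points).
  x = 14: rhs = 9, matching y values: 3, 14 (2 points).
  x = 15: rhs = 11, matching y values: none (0 points).
  x = 16: rhs = 1, matching y values: 1, 16 (2 points).
Total affine count: 17.
Full point count |E(F_17)| = 17 + 1 = 18.
Hasse bound: |18 − (17+1)| = |0| = 0 ≤ 2√17 ≈ 8.2462 ✓.


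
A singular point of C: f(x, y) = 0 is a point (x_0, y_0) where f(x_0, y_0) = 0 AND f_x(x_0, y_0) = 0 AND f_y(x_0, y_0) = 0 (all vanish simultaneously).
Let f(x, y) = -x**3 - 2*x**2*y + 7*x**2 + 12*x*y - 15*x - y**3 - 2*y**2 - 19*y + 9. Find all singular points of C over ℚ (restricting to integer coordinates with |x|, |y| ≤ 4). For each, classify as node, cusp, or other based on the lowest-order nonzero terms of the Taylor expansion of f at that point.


Singular points: {(3, -1)}; classification: cusp.

Compute partial derivatives:
  f_x = -3*x**2 - 4*x*y + 14*x + 12*y - 15.
  f_y = -2*x**2 + 12*x - 3*y**2 - 4*y - 19.
Scan x_0 ∈ {−4, ..., 4}. For each x_0, f_y(x_0, y) is a polynomial in y; find its integer roots y ∈ {−4, ..., 4}, then test f_x and f at those candidates.
  x = -4: f_y(-4, y) = -3*y**2 - 4*y - 99; no integer root y with |y| ≤ 4.
  x = -3: f_y(-3, y) = -3*y**2 - 4*y - 73; no integer root y with |y| ≤ 4.
  x = -2: f_y(-2, y) = -3*y**2 - 4*y - 51; no integer root y with |y| ≤ 4.
  x = -1: f_y(-1, y) = -3*y**2 - 4*y - 33; no integer root y with |y| ≤ 4.
  x = 0: f_y(0, y) = -3*y**2 - 4*y - 19; no integer root y with |y| ≤ 4.
  x = 1: f_y(1, y) = -3*y**2 - 4*y - 9; no integer root y with |y| ≤ 4.
  x = 2: f_y(2, y) = -3*y**2 - 4*y - 3; no integer root y with |y| ≤ 4.
  x = 3: f_y(3, y) = -3*y**2 - 4*y - 1; vanishes at y ∈ {-1}. (3, -1): f_x = 0, f = 0 — SINGULAR.
  x = 4: f_y(4, y) = -3*y**2 - 4*y - 3; no integer root y with |y| ≤ 4.
Only singular point on the grid: (3, -1).
Classify: substitute x = 3 + u, y = -1 + v and expand: f = -u**3 - 2*u**2*v - v**3 + v**2.
No constant or linear terms (consistent with a singular point). Quadratic part: v**2. Cubic part: -u**3 - 2*u**2*v - v**3.
The quadratic part v**2 is a perfect square, so there is a single (double) tangent line v = 0, i.e. y = -1. Restricting the cubic part to that line (v = 0) leaves -u**3 ≠ 0, so f is not divisible by v and the branch is v² ≈ u**3 to lowest order — this is a cusp.
Classification: cusp.


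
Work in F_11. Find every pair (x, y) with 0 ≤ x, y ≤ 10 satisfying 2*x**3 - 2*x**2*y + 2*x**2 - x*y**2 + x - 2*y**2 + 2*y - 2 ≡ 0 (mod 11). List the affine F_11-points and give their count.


Affine F_11-points: {(1, 1), (1, 10), (3, 5), (4, 8), (4, 9), (6, 7), (6, 9), (7, 2), (9, 9)}; count = 9.

For each of the 121 pairs (x, y) ∈ F_11², evaluate f(x, y) mod 11. Record the zeros.
  x = 0: [0↦9, 1↦9, 2↦5, 3↦8, 4↦7, 5↦2, 6↦4, 7↦2, 8↦7, 9↦8, 10↦5]  zeros at y ∈ ∅
  x = 1: [0↦3, 1↦0, 2↦2, 3↦9, 4↦10, 5↦5, 6↦5, 7↦10, 8↦9, 9↦2, 10↦0]  zeros at y ∈ {1, 10}
  x = 2: [0↦2, 1↦3, 2↦7, 3↦3, 4↦2, 5↦4, 6↦9, 7↦6, 8↦6, 9↦9, 10↦4]  zeros at y ∈ ∅
  x = 3: [0↦7, 1↦8, 2↦10, 3↦2, 4↦6, 5↦0, 6↦6, 7↦2, 8↦10, 9↦8, 10↦7]  zeros at y ∈ {5}
  x = 4: [0↦8, 1↦5, 2↦1, 3↦7, 4↦1, 5↦5, 6↦8, 7↦10, 8↦0, 9↦0, 10↦10]  zeros at y ∈ {8, 9}
  x = 5: [0↦6, 1↦6, 2↦3, 3↦8, 4↦10, 5↦9, 6↦5, 7↦9, 8↦10, 9↦8, 10↦3]  zeros at y ∈ ∅
  x = 6: [0↦2, 1↦1, 2↦6, 3↦6, 4↦1, 5↦2, 6↦9, 7↦0, 8↦8, 9↦0, 10↦9]  zeros at y ∈ {7, 9}
  x = 7: [0↦8, 1↦2, 2↦0, 3↦2, 4↦8, 5↦7, 6↦10, 7↦6, 8↦6, 9↦10, 10↦7]  zeros at y ∈ {2}
  x = 8: [0↦3, 1↦10, 2↦8, 3↦8, 4↦10, 5↦3, 6↦9, 7↦6, 8↦5, 9↦6, 10↦9]  zeros at y ∈ ∅
  x = 9: [0↦10, 1↦4, 2↦9, 3↦3, 4↦8, 5↦2, 6↦7, 7↦1, 8↦6, 9↦0, 10↦5]  zeros at y ∈ {9}
  x = 10: [0↦8, 1↦7, 2↦4, 3↦10, 4↦3, 5↦5, 6↦5, 7↦3, 8↦10, 9↦4, 10↦7]  zeros at y ∈ ∅
Collecting zeros: affine points = {(1, 1), (1, 10), (3, 5), (4, 8), (4, 9), (6, 7), (6, 9), (7, 2), (9, 9)}.
Total count |C(F_11)_aff| = 9.


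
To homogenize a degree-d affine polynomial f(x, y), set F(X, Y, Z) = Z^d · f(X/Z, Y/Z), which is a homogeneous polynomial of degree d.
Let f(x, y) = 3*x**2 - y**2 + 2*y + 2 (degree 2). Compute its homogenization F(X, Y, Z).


F(X, Y, Z) = 3*X**2 - Y**2 + 2*Y*Z + 2*Z**2

deg(f) = 2.
Substitute x = X/Z, y = Y/Z into f, then multiply by Z^2.
  monomial 3·x^2·y^0 ↦ 3·X^2·Y^0·Z^0.
  monomial -1·x^0·y^2 ↦ -1·X^0·Y^2·Z^0.
  monomial 2·x^0·y^1 ↦ 2·X^0·Y^1·Z^1.
  monomial 2·x^0·y^0 ↦ 2·X^0·Y^0·Z^2.
Collecting: F(X, Y, Z) = 3*X**2 - Y**2 + 2*Y*Z + 2*Z**2.


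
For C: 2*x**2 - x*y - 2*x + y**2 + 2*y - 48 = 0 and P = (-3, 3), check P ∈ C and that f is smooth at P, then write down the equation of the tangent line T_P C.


Tangent line at P: -17*x + 11*y - 84 = 0.

Step 1: f(-3, 3) = 0, so P lies on C.
Step 2: partial derivatives
  f_x(x, y) = 4*x - y - 2, f_y(x, y) = -x + 2*y + 2.
  f_x(P) = -17, f_y(P) = 11 (gradient nonzero, so P is smooth).
Step 3: tangent line at P: -17·(x − -3) + 11·(y − 3) = 0.
Expanding: -17*x + 11*y - 84 = 0.


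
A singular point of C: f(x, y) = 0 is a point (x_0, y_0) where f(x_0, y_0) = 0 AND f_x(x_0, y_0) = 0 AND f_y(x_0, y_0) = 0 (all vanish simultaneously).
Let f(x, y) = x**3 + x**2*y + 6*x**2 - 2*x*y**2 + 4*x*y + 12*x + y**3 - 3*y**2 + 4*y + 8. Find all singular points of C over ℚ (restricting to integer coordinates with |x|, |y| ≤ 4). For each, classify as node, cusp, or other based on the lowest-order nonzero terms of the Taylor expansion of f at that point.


Singular points: {(-2, 0)}; classification: cusp.

Compute partial derivatives:
  f_x = 3*x**2 + 2*x*y + 12*x - 2*y**2 + 4*y + 12.
  f_y = x**2 - 4*x*y + 4*x + 3*y**2 - 6*y + 4.
Scan x_0 ∈ {−4, ..., 4}. For each x_0, f_y(x_0, y) is a polynomial in y; find its integer roots y ∈ {−4, ..., 4}, then test f_x and f at those candidates.
  x = -4: f_y(-4, y) = 3*y**2 + 10*y + 4; no integer root y with |y| ≤ 4.
  x = -3: f_y(-3, y) = 3*y**2 + 6*y + 1; no integer root y with |y| ≤ 4.
  x = -2: f_y(-2, y) = 3*y**2 + 2*y; vanishes at y ∈ {0}. (-2, 0): f_x = 0, f = 0 — SINGULAR.
  x = -1: f_y(-1, y) = 3*y**2 - 2*y + 1; no integer root y with |y| ≤ 4.
  x = 0: f_y(0, y) = 3*y**2 - 6*y + 4; no integer root y with |y| ≤ 4.
  x = 1: f_y(1, y) = 3*y**2 - 10*y + 9; no integer root y with |y| ≤ 4.
  x = 2: f_y(2, y) = 3*y**2 - 14*y + 16; vanishes at y ∈ {2}. (2, 2): f_x = 56 ≠ 0.
  x = 3: f_y(3, y) = 3*y**2 - 18*y + 25; no integer root y with |y| ≤ 4.
  x = 4: f_y(4, y) = 3*y**2 - 22*y + 36; no integer root y with |y| ≤ 4.
Only singular point on the grid: (-2, 0).
Classify: substitute x = -2 + u, y = 0 + v and expand: f = u**3 + u**2*v - 2*u*v**2 + v**3 + v**2.
No constant or linear terms (consistent with a singular point). Quadratic part: v**2. Cubic part: u**3 + u**2*v - 2*u*v**2 + v**3.
The quadratic part v**2 is a perfect square, so there is a single (double) tangent line v = 0, i.e. y = 0. Restricting the cubic part to that line (v = 0) leaves u**3 ≠ 0, so f is not divisible by v and the branch is v² ≈ -u**3 to lowest order — this is a cusp.
Classification: cusp.


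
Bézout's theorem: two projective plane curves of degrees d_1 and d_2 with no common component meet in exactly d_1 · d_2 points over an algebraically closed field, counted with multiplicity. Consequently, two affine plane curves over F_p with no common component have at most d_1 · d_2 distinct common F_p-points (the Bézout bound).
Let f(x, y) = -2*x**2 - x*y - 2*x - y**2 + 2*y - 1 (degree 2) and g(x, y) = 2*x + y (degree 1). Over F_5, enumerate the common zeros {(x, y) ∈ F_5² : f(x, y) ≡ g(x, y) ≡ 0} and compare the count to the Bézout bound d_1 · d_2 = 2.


Common zeros: {(3, 4)}; count = 1; Bézout bound = 2.

deg(f) = 2, deg(g) = 1, so Bézout bound = 2.
Scan x ∈ F_5. For each x, list the y ∈ F_5 with f(x, y) ≡ 0 and those with g(x, y) ≡ 0 (mod 5); the common zeros in that column are the intersection.
  x = 0: f ≡ 0 at y ∈ {1}; g ≡ 0 at y ∈ {0}; common: ∅.
  x = 1: f ≡ 0 at y ∈ {0, 1}; g ≡ 0 at y ∈ {3}; common: ∅.
  x = 2: f ≡ 0 at y ∈ ∅; g ≡ 0 at y ∈ {1}; common: ∅.
  x = 3: f ≡ 0 at y ∈ {0, 4}; g ≡ 0 at y ∈ {4}; common: {4}.
  x = 4: f ≡ 0 at y ∈ {4}; g ≡ 0 at y ∈ {2}; common: ∅.
Collecting: common zeros = {(3, 4)}, so the count is 1.
Comparison with the Bézout bound: 1 ≤ 2 = deg(f)·deg(g), as expected for curves with no common component (the affine F_5-count falls short of the bound because intersections may lie at infinity, over extension fields, or carry multiplicity).


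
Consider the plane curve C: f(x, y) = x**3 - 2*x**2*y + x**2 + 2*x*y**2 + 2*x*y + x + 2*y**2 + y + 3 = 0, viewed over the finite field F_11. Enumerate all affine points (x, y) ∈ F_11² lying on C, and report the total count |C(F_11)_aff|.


Affine F_11-points: {(1, 1), (1, 7), (3, 5), (3, 6), (5, 7), (5, 10), (7, 3), (7, 7), (9, 2), (9, 9), (10, 8)}; count = 11.

For each of the 121 pairs (x, y) ∈ F_11², evaluate f(x, y) mod 11. Record the zeros.
  x = 0: [0↦3, 1↦6, 2↦2, 3↦2, 4↦6, 5↦3, 6↦4, 7↦9, 8↦7, 9↦9, 10↦4]  zeros at y ∈ ∅
  x = 1: [0↦6, 1↦0, 2↦2, 3↦1, 4↦8, 5↦1, 6↦2, 7↦0, 8↦6, 9↦9, 10↦9]  zeros at y ∈ {1, 7}
  x = 2: [0↦6, 1↦9, 2↦2, 3↦7, 4↦2, 5↦9, 6↦6, 7↦4, 8↦3, 9↦3, 10↦4]  zeros at y ∈ ∅
  x = 3: [0↦9, 1↦6, 2↦8, 3↦4, 4↦5, 5↦0, 6↦0, 7↦5, 8↦4, 9↦8, 10↦6]  zeros at y ∈ {5, 6}
  x = 4: [0↦10, 1↦8, 2↦4, 3↦9, 4↦1, 5↦2, 6↦1, 7↦9, 8↦4, 9↦8, 10↦10]  zeros at y ∈ ∅
  x = 5: [0↦4, 1↦10, 2↦7, 3↦6, 4↦7, 5↦10, 6↦4, 7↦0, 8↦9, 9↦9, 10↦0]  zeros at y ∈ {7, 10}
  x = 6: [0↦8, 1↦7, 2↦1, 3↦1, 4↦7, 5↦8, 6↦4, 7↦6, 8↦3, 9↦6, 10↦4]  zeros at y ∈ ∅
  x = 7: [0↦6, 1↦5, 2↦3, 3↦0, 4↦7, 5↦2, 6↦7, 7↦0, 8↦3, 9↦5, 10↦6]  zeros at y ∈ {3, 7}
  x = 8: [0↦4, 1↦10, 2↦8, 3↦9, 4↦2, 5↦9, 6↦8, 7↦10, 8↦4, 9↦1, 10↦1]  zeros at y ∈ ∅
  x = 9: [0↦8, 1↦6, 2↦0, 3↦1, 4↦9, 5↦2, 6↦2, 7↦9, 8↦1, 9↦0, 10↦6]  zeros at y ∈ {2, 9}
  x = 10: [0↦2, 1↦10, 2↦7, 3↦4, 4↦1, 5↦9, 6↦6, 7↦3, 8↦0, 9↦8, 10↦5]  zeros at y ∈ {8}
Collecting zeros: affine points = {(1, 1), (1, 7), (3, 5), (3, 6), (5, 7), (5, 10), (7, 3), (7, 7), (9, 2), (9, 9), (10, 8)}.
Total count |C(F_11)_aff| = 11.


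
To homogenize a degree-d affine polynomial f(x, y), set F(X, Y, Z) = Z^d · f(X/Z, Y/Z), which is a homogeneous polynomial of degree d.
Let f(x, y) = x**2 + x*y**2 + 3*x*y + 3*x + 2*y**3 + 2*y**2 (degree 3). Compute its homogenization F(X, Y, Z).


F(X, Y, Z) = X**2*Z + X*Y**2 + 3*X*Y*Z + 3*X*Z**2 + 2*Y**3 + 2*Y**2*Z

deg(f) = 3.
Substitute x = X/Z, y = Y/Z into f, then multiply by Z^3.
  monomial 1·x^2·y^0 ↦ 1·X^2·Y^0·Z^1.
  monomial 1·x^1·y^2 ↦ 1·X^1·Y^2·Z^0.
  monomial 3·x^1·y^1 ↦ 3·X^1·Y^1·Z^1.
  monomial 3·x^1·y^0 ↦ 3·X^1·Y^0·Z^2.
  monomial 2·x^0·y^3 ↦ 2·X^0·Y^3·Z^0.
  monomial 2·x^0·y^2 ↦ 2·X^0·Y^2·Z^1.
Collecting: F(X, Y, Z) = X**2*Z + X*Y**2 + 3*X*Y*Z + 3*X*Z**2 + 2*Y**3 + 2*Y**2*Z.


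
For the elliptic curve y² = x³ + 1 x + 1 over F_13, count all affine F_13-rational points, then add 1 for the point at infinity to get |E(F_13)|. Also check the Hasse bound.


Affine points = {(0, 1), (0, 12), (1, 4), (1, 9), (4, 2), (4, 11), (5, 1), (5, 12), (7, 0), (8, 1), (8, 12), (10, 6), (10, 7), (11, 2), (11, 11), (12, 5), (12, 8)}; affine count = 17; |E(F_13)| = 18.

Discriminant check: Δ ∝ 4a³ + 27b² = 4·1³ + 27·1² = 4·1 + 27·1 ≡ 5 (mod 13). Nonzero ⇒ E is nonsingular.
For each x ∈ F_13, compute rhs = x³ + 1·x + 1 mod 13, then count y ∈ F_13 with y² ≡ rhs.
  x = 0: rhs = 1, matching y values: 1, 12 (2 points).
  x = 1: rhs = 3, matching y values: 4, 9 (2 points).
  x = 2: rhs = 11, matching y values: none (0 points).
  x = 3: rhs = 5, matching y values: none (0 points).
  x = 4: rhs = 4, matching y values: 2, 11 (2 points).
  x = 5: rhs = 1, matching y values: 1, 12 (2 points).
  x = 6: rhs = 2, matching y values: none (0 points).
  x = 7: rhs = 0, matching y values: 0 (1 points).
  x = 8: rhs = 1, matching y values: 1, 12 (2 points).
  x = 9: rhs = 11, matching y values: none (0 points).
  x = 10: rhs = 10, matching y values: 6, 7 (2 points).
  x = 11: rhs = 4, matching y values: 2, 11 (2 points).
  x = 12: rhs = 12, matching y values: 5, 8 (2 points).
Total affine count: 17.
Full point count |E(F_13)| = 17 + 1 = 18.
Hasse bound: |18 − (13+1)| = |4| = 4 ≤ 2√13 ≈ 7.2111 ✓.


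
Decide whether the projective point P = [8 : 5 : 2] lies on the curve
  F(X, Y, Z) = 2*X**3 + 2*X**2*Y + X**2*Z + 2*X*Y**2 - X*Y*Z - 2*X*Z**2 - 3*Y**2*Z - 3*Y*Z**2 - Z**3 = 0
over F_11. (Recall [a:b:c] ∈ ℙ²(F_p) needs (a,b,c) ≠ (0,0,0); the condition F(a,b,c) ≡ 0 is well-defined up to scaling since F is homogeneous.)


F(8,5,2) ≡ 4 (mod 11); P is NOT on the curve.

Evaluate F(8, 5, 2) term-by-term (mod 11).
  2*X**3 ↦ 2·512·1·1 = 1024
  2*X**2*Y ↦ 2·64·5·1 = 640
  X**2*Z ↦ 1·64·1·2 = 128
  2*X*Y**2 ↦ 2·8·25·1 = 400
  -X*Y*Z ↦ -1·8·5·2 = -80
  -2*X*Z**2 ↦ -2·8·1·4 = -64
  -3*Y**2*Z ↦ -3·1·25·2 = -150
  -3*Y*Z**2 ↦ -3·1·5·4 = -60
  -Z**3 ↦ -1·1·1·8 = -8
Sum: F(8, 5, 2) = (1024) + (640) + (128) + (400) + (-80) + (-64) + (-150) + (-60) + (-8) = 1830.
Reducing mod 11: 1830 ≡ 4 (mod 11).
Since F(a, b, c) ≡ 4 ≠ 0 (mod 11), P does NOT lie on the curve.


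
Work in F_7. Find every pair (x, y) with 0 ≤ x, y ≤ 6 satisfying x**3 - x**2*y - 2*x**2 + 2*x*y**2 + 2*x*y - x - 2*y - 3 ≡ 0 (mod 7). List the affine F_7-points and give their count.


Affine F_7-points: {(0, 2), (2, 2), (3, 3), (3, 6), (4, 5)}; count = 5.

For each of the 49 pairs (x, y) ∈ F_7², evaluate f(x, y) mod 7. Record the zeros.
  x = 0: [0↦4, 1↦2, 2↦0, 3↦5, 4↦3, 5↦1, 6↦6]  zeros at y ∈ {2}
  x = 1: [0↦2, 1↦3, 2↦1, 3↦3, 4↦2, 5↦5, 6↦5]  zeros at y ∈ ∅
  x = 2: [0↦2, 1↦4, 2↦0, 3↦4, 4↦2, 5↦1, 6↦1]  zeros at y ∈ {2}
  x = 3: [0↦3, 1↦4, 2↦3, 3↦0, 4↦2, 5↦2, 6↦0]  zeros at y ∈ {3, 6}
  x = 4: [0↦4, 1↦2, 2↦2, 3↦4, 4↦1, 5↦0, 6↦1]  zeros at y ∈ {5}
  x = 5: [0↦4, 1↦4, 2↦3, 3↦1, 4↦5, 5↦1, 6↦3]  zeros at y ∈ ∅
  x = 6: [0↦2, 1↦2, 2↦5, 3↦4, 4↦6, 5↦4, 6↦5]  zeros at y ∈ ∅
Collecting zeros: affine points = {(0, 2), (2, 2), (3, 3), (3, 6), (4, 5)}.
Total count |C(F_7)_aff| = 5.


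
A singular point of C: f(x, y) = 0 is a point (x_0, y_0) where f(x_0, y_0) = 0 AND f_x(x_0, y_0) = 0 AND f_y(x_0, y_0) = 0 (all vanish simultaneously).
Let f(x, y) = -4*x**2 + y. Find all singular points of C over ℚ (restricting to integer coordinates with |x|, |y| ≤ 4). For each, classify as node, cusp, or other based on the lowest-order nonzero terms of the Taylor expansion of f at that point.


No singular points in the scanned grid; C is smooth there.

Compute partial derivatives:
  f_x = -8*x.
  f_y = 1.
f_y = 1 is a nonzero constant, so f_y never vanishes: no point (x, y) can satisfy f = f_x = f_y = 0. In particular no (x, y) ∈ {−4, ..., 4}² is singular; the curve is smooth.


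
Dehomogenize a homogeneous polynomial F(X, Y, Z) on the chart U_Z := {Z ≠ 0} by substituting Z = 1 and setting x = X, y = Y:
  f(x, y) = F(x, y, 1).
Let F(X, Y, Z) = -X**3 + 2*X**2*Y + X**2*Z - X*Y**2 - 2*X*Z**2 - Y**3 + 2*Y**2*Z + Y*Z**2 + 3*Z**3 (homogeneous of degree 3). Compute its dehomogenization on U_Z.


f(x, y) = -x**3 + 2*x**2*y + x**2 - x*y**2 - 2*x - y**3 + 2*y**2 + y + 3

On U_Z we set Z = 1. Each monomial c·X^i·Y^j·Z^k in F becomes c·x^i·y^j·1^k = c·x^i·y^j.
Substituting Z = 1: F(X, Y, 1) = -x**3 + 2*x**2*y + x**2 - x*y**2 - 2*x - y**3 + 2*y**2 + y + 3.
Note: deg(f) ≤ deg(F) = 3; strict inequality happens when F is divisible by Z (lost terms).


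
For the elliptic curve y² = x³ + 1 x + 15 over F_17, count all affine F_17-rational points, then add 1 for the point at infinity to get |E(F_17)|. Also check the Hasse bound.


Affine points = {(0, 7), (0, 10), (1, 0), (2, 5), (2, 12), (4, 7), (4, 10), (5, 3), (5, 14), (6, 4), (6, 13), (7, 5), (7, 12), (8, 5), (8, 12), (12, 2), (12, 15), (13, 7), (13, 10), (14, 6), (14, 11), (16, 8), (16, 9)}; affine count = 23; |E(F_17)| = 24.

Discriminant check: Δ ∝ 4a³ + 27b² = 4·1³ + 27·15² = 4·1 + 27·225 ≡ 10 (mod 17). Nonzero ⇒ E is nonsingular.
For each x ∈ F_17, compute rhs = x³ + 1·x + 15 mod 17, then count y ∈ F_17 with y² ≡ rhs.
  x = 0: rhs = 15, matching y values: 7, 10 (2 points).
  x = 1: rhs = 0, matching y values: 0 (1 points).
  x = 2: rhs = 8, matching y values: 5, 12 (2 points).
  x = 3: rhs = 11, matching y values: none (0 points).
  x = 4: rhs = 15, matching y values: 7, 10 (2 points).
  x = 5: rhs = 9, matching y values: 3, 14 (2 points).
  x = 6: rhs = 16, matching y values: 4, 13 (2 points).
  x = 7: rhs = 8, matching y values: 5, 12 (2 points).
  x = 8: rhs = 8, matching y values: 5, 12 (2 points).
  x = 9: rhs = 5, matching y values: none (0 points).
  x = 10: rhs = 5, matching y values: none (0 points).
  x = 11: rhs = 14, matching y values: none (0 points).
  x = 12: rhs = 4, matching y values: 2, 15 (2 points).
  x = 13: rhs = 15, matching y values: 7, 10 (2 points).
  x = 14: rhs = 2, matching y values: 6, 11 (2 points).
  x = 15: rhs = 5, matching y values: none (0 points).
  x = 16: rhs = 13, matching y values: 8, 9 (2 points).
Total affine count: 23.
Full point count |E(F_17)| = 23 + 1 = 24.
Hasse bound: |24 − (17+1)| = |6| = 6 ≤ 2√17 ≈ 8.2462 ✓.


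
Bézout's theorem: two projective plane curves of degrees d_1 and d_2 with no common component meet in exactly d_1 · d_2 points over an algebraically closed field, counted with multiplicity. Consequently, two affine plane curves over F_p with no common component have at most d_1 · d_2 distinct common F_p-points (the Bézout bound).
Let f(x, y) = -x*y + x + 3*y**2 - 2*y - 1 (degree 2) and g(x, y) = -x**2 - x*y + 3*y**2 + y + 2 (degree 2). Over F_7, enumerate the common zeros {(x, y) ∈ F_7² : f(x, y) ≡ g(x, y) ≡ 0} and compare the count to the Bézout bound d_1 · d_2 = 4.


Common zeros: {(2, 1), (3, 3), (4, 1)}; count = 3; Bézout bound = 4.

deg(f) = 2, deg(g) = 2, so Bézout bound = 4.
Scan x ∈ F_7. For each x, list the y ∈ F_7 with f(x, y) ≡ 0 and those with g(x, y) ≡ 0 (mod 7); the common zeros in that column are the intersection.
  x = 0: f ≡ 0 at y ∈ {1, 2}; g ≡ 0 at y ∈ ∅; common: ∅.
  x = 1: f ≡ 0 at y ∈ {0, 1}; g ≡ 0 at y ∈ {3, 4}; common: ∅.
  x = 2: f ≡ 0 at y ∈ {1, 5}; g ≡ 0 at y ∈ {1, 4}; common: {1}.
  x = 3: f ≡ 0 at y ∈ {1, 3}; g ≡ 0 at y ∈ {0, 3}; common: {3}.
  x = 4: f ≡ 0 at y ∈ {1}; g ≡ 0 at y ∈ {0, 1}; common: {1}.
  x = 5: f ≡ 0 at y ∈ {1, 6}; g ≡ 0 at y ∈ ∅; common: ∅.
  x = 6: f ≡ 0 at y ∈ {1, 4}; g ≡ 0 at y ∈ ∅; common: ∅.
Collecting: common zeros = {(2, 1), (3, 3), (4, 1)}, so the count is 3.
Comparison with the Bézout bound: 3 ≤ 4 = deg(f)·deg(g), as expected for curves with no common component (the affine F_7-count falls short of the bound because intersections may lie at infinity, over extension fields, or carry multiplicity).


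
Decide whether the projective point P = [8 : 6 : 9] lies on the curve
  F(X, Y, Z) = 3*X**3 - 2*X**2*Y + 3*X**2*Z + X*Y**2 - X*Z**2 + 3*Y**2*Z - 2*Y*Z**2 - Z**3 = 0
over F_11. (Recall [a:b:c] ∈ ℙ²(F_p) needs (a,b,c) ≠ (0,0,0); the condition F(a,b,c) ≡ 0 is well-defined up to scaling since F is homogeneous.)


F(8,6,9) ≡ 10 (mod 11); P is NOT on the curve.

Evaluate F(8, 6, 9) term-by-term (mod 11).
  3*X**3 ↦ 3·512·1·1 = 1536
  -2*X**2*Y ↦ -2·64·6·1 = -768
  3*X**2*Z ↦ 3·64·1·9 = 1728
  X*Y**2 ↦ 1·8·36·1 = 288
  -X*Z**2 ↦ -1·8·1·81 = -648
  3*Y**2*Z ↦ 3·1·36·9 = 972
  -2*Y*Z**2 ↦ -2·1·6·81 = -972
  -Z**3 ↦ -1·1·1·729 = -729
Sum: F(8, 6, 9) = (1536) + (-768) + (1728) + (288) + (-648) + (972) + (-972) + (-729) = 1407.
Reducing mod 11: 1407 ≡ 10 (mod 11).
Since F(a, b, c) ≡ 10 ≠ 0 (mod 11), P does NOT lie on the curve.


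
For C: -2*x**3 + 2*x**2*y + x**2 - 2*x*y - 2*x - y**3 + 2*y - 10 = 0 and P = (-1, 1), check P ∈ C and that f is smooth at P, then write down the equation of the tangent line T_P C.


Tangent line at P: -16*x + 3*y - 19 = 0.

Step 1: f(-1, 1) = 0, so P lies on C.
Step 2: partial derivatives
  f_x(x, y) = -6*x**2 + 4*x*y + 2*x - 2*y - 2, f_y(x, y) = 2*x**2 - 2*x - 3*y**2 + 2.
  f_x(P) = -16, f_y(P) = 3 (gradient nonzero, so P is smooth).
Step 3: tangent line at P: -16·(x − -1) + 3·(y − 1) = 0.
Expanding: -16*x + 3*y - 19 = 0.


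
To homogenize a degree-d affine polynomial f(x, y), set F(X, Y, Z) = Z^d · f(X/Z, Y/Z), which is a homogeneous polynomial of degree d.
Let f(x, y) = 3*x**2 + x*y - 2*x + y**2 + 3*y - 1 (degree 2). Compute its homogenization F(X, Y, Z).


F(X, Y, Z) = 3*X**2 + X*Y - 2*X*Z + Y**2 + 3*Y*Z - Z**2

deg(f) = 2.
Substitute x = X/Z, y = Y/Z into f, then multiply by Z^2.
  monomial 3·x^2·y^0 ↦ 3·X^2·Y^0·Z^0.
  monomial 1·x^1·y^1 ↦ 1·X^1·Y^1·Z^0.
  monomial -2·x^1·y^0 ↦ -2·X^1·Y^0·Z^1.
  monomial 1·x^0·y^2 ↦ 1·X^0·Y^2·Z^0.
  monomial 3·x^0·y^1 ↦ 3·X^0·Y^1·Z^1.
  monomial -1·x^0·y^0 ↦ -1·X^0·Y^0·Z^2.
Collecting: F(X, Y, Z) = 3*X**2 + X*Y - 2*X*Z + Y**2 + 3*Y*Z - Z**2.


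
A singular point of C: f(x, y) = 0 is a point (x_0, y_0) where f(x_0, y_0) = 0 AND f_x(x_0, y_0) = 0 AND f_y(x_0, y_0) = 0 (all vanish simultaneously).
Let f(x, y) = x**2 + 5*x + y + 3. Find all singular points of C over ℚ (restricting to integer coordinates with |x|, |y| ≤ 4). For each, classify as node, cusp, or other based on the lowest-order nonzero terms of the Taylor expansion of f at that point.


No singular points in the scanned grid; C is smooth there.

Compute partial derivatives:
  f_x = 2*x + 5.
  f_y = 1.
f_y = 1 is a nonzero constant, so f_y never vanishes: no point (x, y) can satisfy f = f_x = f_y = 0. In particular no (x, y) ∈ {−4, ..., 4}² is singular; the curve is smooth.


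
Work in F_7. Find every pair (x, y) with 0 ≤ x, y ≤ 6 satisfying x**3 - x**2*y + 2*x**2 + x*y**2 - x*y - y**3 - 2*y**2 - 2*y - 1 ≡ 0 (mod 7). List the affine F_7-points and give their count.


Affine F_7-points: {(0, 2), (0, 4), (0, 6), (1, 5), (3, 5), (5, 6), (6, 0), (6, 5), (6, 6)}; count = 9.

For each of the 49 pairs (x, y) ∈ F_7², evaluate f(x, y) mod 7. Record the zeros.
  x = 0: [0↦6, 1↦1, 2↦0, 3↦4, 4↦0, 5↦3, 6↦0]  zeros at y ∈ {2, 4, 6}
  x = 1: [0↦2, 1↦3, 2↦3, 3↦3, 4↦4, 5↦0, 6↦6]  zeros at y ∈ {5}
  x = 2: [0↦1, 1↦6, 2↦5, 3↦6, 4↦3, 5↦4, 6↦3]  zeros at y ∈ ∅
  x = 3: [0↦2, 1↦2, 2↦5, 3↦5, 4↦3, 5↦0, 6↦4]  zeros at y ∈ {5}
  x = 4: [0↦4, 1↦4, 2↦2, 3↦6, 4↦3, 5↦1, 6↦1]  zeros at y ∈ ∅
  x = 5: [0↦6, 1↦4, 2↦2, 3↦1, 4↦2, 5↦6, 6↦0]  zeros at y ∈ {6}
  x = 6: [0↦0, 1↦1, 2↦4, 3↦3, 4↦6, 5↦0, 6↦0]  zeros at y ∈ {0, 5, 6}
Collecting zeros: affine points = {(0, 2), (0, 4), (0, 6), (1, 5), (3, 5), (5, 6), (6, 0), (6, 5), (6, 6)}.
Total count |C(F_7)_aff| = 9.


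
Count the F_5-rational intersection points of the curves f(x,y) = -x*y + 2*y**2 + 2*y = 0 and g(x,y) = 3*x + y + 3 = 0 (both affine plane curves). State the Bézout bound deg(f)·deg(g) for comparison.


Common zeros: {(3, 3), (4, 0)}; count = 2; Bézout bound = 2.

deg(f) = 2, deg(g) = 1, so Bézout bound = 2.
Scan x ∈ F_5. For each x, list the y ∈ F_5 with f(x, y) ≡ 0 and those with g(x, y) ≡ 0 (mod 5); the common zeros in that column are the intersection.
  x = 0: f ≡ 0 at y ∈ {0, 4}; g ≡ 0 at y ∈ {2}; common: ∅.
  x = 1: f ≡ 0 at y ∈ {0, 2}; g ≡ 0 at y ∈ {4}; common: ∅.
  x = 2: f ≡ 0 at y ∈ {0}; g ≡ 0 at y ∈ {1}; common: ∅.
  x = 3: f ≡ 0 at y ∈ {0, 3}; g ≡ 0 at y ∈ {3}; common: {3}.
  x = 4: f ≡ 0 at y ∈ {0, 1}; g ≡ 0 at y ∈ {0}; common: {0}.
Collecting: common zeros = {(3, 3), (4, 0)}, so the count is 2.
Comparison with the Bézout bound: 2 ≤ 2 = deg(f)·deg(g), as expected for curves with no common component (the bound is attained).


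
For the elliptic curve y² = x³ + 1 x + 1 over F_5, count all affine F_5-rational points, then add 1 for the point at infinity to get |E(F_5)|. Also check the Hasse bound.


Affine points = {(0, 1), (0, 4), (2, 1), (2, 4), (3, 1), (3, 4), (4, 2), (4, 3)}; affine count = 8; |E(F_5)| = 9.

Discriminant check: Δ ∝ 4a³ + 27b² = 4·1³ + 27·1² = 4·1 + 27·1 ≡ 1 (mod 5). Nonzero ⇒ E is nonsingular.
For each x ∈ F_5, compute rhs = x³ + 1·x + 1 mod 5, then count y ∈ F_5 with y² ≡ rhs.
  x = 0: rhs = 1, matching y values: 1, 4 (2 points).
  x = 1: rhs = 3, matching y values: none (0 points).
  x = 2: rhs = 1, matching y values: 1, 4 (2 points).
  x = 3: rhs = 1, matching y values: 1, 4 (2 points).
  x = 4: rhs = 4, matching y values: 2, 3 (2 points).
Total affine count: 8.
Full point count |E(F_5)| = 8 + 1 = 9.
Hasse bound: |9 − (5+1)| = |3| = 3 ≤ 2√5 ≈ 4.4721 ✓.


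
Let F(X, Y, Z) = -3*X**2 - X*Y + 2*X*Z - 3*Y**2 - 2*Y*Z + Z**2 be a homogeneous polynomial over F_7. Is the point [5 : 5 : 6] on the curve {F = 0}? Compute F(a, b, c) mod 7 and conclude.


F(5,5,6) ≡ 1 (mod 7); P is NOT on the curve.

Evaluate F(5, 5, 6) term-by-term (mod 7).
  -3*X**2 ↦ -3·25·1·1 = -75
  -X*Y ↦ -1·5·5·1 = -25
  2*X*Z ↦ 2·5·1·6 = 60
  -3*Y**2 ↦ -3·1·25·1 = -75
  -2*Y*Z ↦ -2·1·5·6 = -60
  Z**2 ↦ 1·1·1·36 = 36
Sum: F(5, 5, 6) = (-75) + (-25) + (60) + (-75) + (-60) + (36) = -139.
Reducing mod 7: -139 ≡ 1 (mod 7).
Since F(a, b, c) ≡ 1 ≠ 0 (mod 7), P does NOT lie on the curve.


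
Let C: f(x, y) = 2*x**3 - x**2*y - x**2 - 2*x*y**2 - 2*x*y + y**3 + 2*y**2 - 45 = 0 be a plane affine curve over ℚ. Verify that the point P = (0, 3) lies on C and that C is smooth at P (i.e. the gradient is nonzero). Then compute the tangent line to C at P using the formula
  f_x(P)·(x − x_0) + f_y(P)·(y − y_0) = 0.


Tangent line at P: -24*x + 39*y - 117 = 0.

Step 1: f(0, 3) = 0, so P lies on C.
Step 2: partial derivatives
  f_x(x, y) = 6*x**2 - 2*x*y - 2*x - 2*y**2 - 2*y, f_y(x, y) = -x**2 - 4*x*y - 2*x + 3*y**2 + 4*y.
  f_x(P) = -24, f_y(P) = 39 (gradient nonzero, so P is smooth).
Step 3: tangent line at P: -24·(x − 0) + 39·(y − 3) = 0.
Expanding: -24*x + 39*y - 117 = 0.


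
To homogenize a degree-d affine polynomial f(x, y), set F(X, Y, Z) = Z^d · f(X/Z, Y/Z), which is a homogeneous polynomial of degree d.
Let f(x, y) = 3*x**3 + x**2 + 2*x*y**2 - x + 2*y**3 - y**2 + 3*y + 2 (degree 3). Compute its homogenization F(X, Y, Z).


F(X, Y, Z) = 3*X**3 + X**2*Z + 2*X*Y**2 - X*Z**2 + 2*Y**3 - Y**2*Z + 3*Y*Z**2 + 2*Z**3

deg(f) = 3.
Substitute x = X/Z, y = Y/Z into f, then multiply by Z^3.
  monomial 3·x^3·y^0 ↦ 3·X^3·Y^0·Z^0.
  monomial 1·x^2·y^0 ↦ 1·X^2·Y^0·Z^1.
  monomial 2·x^1·y^2 ↦ 2·X^1·Y^2·Z^0.
  monomial -1·x^1·y^0 ↦ -1·X^1·Y^0·Z^2.
  monomial 2·x^0·y^3 ↦ 2·X^0·Y^3·Z^0.
  monomial -1·x^0·y^2 ↦ -1·X^0·Y^2·Z^1.
  monomial 3·x^0·y^1 ↦ 3·X^0·Y^1·Z^2.
  monomial 2·x^0·y^0 ↦ 2·X^0·Y^0·Z^3.
Collecting: F(X, Y, Z) = 3*X**3 + X**2*Z + 2*X*Y**2 - X*Z**2 + 2*Y**3 - Y**2*Z + 3*Y*Z**2 + 2*Z**3.
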